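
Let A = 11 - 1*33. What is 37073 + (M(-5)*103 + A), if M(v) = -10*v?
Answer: 42201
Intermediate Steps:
A = -22 (A = 11 - 33 = -22)
37073 + (M(-5)*103 + A) = 37073 + (-10*(-5)*103 - 22) = 37073 + (50*103 - 22) = 37073 + (5150 - 22) = 37073 + 5128 = 42201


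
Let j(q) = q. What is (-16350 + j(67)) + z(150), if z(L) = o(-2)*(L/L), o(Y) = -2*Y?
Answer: -16279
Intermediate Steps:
z(L) = 4 (z(L) = (-2*(-2))*(L/L) = 4*1 = 4)
(-16350 + j(67)) + z(150) = (-16350 + 67) + 4 = -16283 + 4 = -16279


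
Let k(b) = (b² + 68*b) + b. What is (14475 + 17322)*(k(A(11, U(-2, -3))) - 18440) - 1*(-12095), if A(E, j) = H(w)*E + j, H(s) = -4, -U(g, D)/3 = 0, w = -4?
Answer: -621301285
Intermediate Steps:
U(g, D) = 0 (U(g, D) = -3*0 = 0)
A(E, j) = j - 4*E (A(E, j) = -4*E + j = j - 4*E)
k(b) = b² + 69*b
(14475 + 17322)*(k(A(11, U(-2, -3))) - 18440) - 1*(-12095) = (14475 + 17322)*((0 - 4*11)*(69 + (0 - 4*11)) - 18440) - 1*(-12095) = 31797*((0 - 44)*(69 + (0 - 44)) - 18440) + 12095 = 31797*(-44*(69 - 44) - 18440) + 12095 = 31797*(-44*25 - 18440) + 12095 = 31797*(-1100 - 18440) + 12095 = 31797*(-19540) + 12095 = -621313380 + 12095 = -621301285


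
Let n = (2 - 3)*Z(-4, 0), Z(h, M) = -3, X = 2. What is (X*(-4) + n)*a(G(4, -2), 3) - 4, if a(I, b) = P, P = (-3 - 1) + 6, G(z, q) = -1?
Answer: -14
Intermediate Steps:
P = 2 (P = -4 + 6 = 2)
a(I, b) = 2
n = 3 (n = (2 - 3)*(-3) = -1*(-3) = 3)
(X*(-4) + n)*a(G(4, -2), 3) - 4 = (2*(-4) + 3)*2 - 4 = (-8 + 3)*2 - 4 = -5*2 - 4 = -10 - 4 = -14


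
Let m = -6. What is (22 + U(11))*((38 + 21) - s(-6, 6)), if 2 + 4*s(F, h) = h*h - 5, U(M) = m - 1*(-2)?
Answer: 1863/2 ≈ 931.50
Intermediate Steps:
U(M) = -4 (U(M) = -6 - 1*(-2) = -6 + 2 = -4)
s(F, h) = -7/4 + h²/4 (s(F, h) = -½ + (h*h - 5)/4 = -½ + (h² - 5)/4 = -½ + (-5 + h²)/4 = -½ + (-5/4 + h²/4) = -7/4 + h²/4)
(22 + U(11))*((38 + 21) - s(-6, 6)) = (22 - 4)*((38 + 21) - (-7/4 + (¼)*6²)) = 18*(59 - (-7/4 + (¼)*36)) = 18*(59 - (-7/4 + 9)) = 18*(59 - 1*29/4) = 18*(59 - 29/4) = 18*(207/4) = 1863/2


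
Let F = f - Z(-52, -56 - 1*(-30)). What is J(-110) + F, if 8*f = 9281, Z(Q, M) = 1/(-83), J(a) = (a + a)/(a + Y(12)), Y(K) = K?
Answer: 37819259/32536 ≈ 1162.4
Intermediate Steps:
J(a) = 2*a/(12 + a) (J(a) = (a + a)/(a + 12) = (2*a)/(12 + a) = 2*a/(12 + a))
Z(Q, M) = -1/83
f = 9281/8 (f = (1/8)*9281 = 9281/8 ≈ 1160.1)
F = 770331/664 (F = 9281/8 - 1*(-1/83) = 9281/8 + 1/83 = 770331/664 ≈ 1160.1)
J(-110) + F = 2*(-110)/(12 - 110) + 770331/664 = 2*(-110)/(-98) + 770331/664 = 2*(-110)*(-1/98) + 770331/664 = 110/49 + 770331/664 = 37819259/32536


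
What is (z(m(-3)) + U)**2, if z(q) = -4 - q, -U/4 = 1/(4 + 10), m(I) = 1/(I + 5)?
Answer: 4489/196 ≈ 22.903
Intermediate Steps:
m(I) = 1/(5 + I)
U = -2/7 (U = -4/(4 + 10) = -4/14 = -4*1/14 = -2/7 ≈ -0.28571)
(z(m(-3)) + U)**2 = ((-4 - 1/(5 - 3)) - 2/7)**2 = ((-4 - 1/2) - 2/7)**2 = (-9/2 - 2/7)**2 = (-67/14)**2 = 4489/196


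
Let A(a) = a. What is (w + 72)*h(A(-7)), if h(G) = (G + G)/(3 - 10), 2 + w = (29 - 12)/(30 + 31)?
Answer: 8574/61 ≈ 140.56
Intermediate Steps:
w = -105/61 (w = -2 + (29 - 12)/(30 + 31) = -2 + 17/61 = -105/61 ≈ -1.7213)
h(G) = -2*G/7 (h(G) = (2*G)/(-7) = (2*G)*(-⅐) = -2*G/7)
(w + 72)*h(A(-7)) = (-105/61 + 72)*(-2/7*(-7)) = (4287/61)*2 = 8574/61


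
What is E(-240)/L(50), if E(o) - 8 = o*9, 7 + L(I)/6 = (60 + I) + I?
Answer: -1076/459 ≈ -2.3442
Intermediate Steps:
L(I) = 318 + 12*I (L(I) = -42 + 6*((60 + I) + I) = -42 + 6*(60 + 2*I) = -42 + (360 + 12*I) = 318 + 12*I)
E(o) = 8 + 9*o (E(o) = 8 + o*9 = 8 + 9*o)
E(-240)/L(50) = (8 + 9*(-240))/(318 + 12*50) = (8 - 2160)/(318 + 600) = -2152/918 = -2152*1/918 = -1076/459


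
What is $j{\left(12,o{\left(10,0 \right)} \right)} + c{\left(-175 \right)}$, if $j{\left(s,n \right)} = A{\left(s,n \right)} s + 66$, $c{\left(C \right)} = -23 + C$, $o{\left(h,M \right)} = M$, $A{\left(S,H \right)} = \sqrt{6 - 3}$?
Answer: $-132 + 12 \sqrt{3} \approx -111.22$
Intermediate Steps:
$A{\left(S,H \right)} = \sqrt{3}$
$j{\left(s,n \right)} = 66 + s \sqrt{3}$ ($j{\left(s,n \right)} = \sqrt{3} s + 66 = s \sqrt{3} + 66 = 66 + s \sqrt{3}$)
$j{\left(12,o{\left(10,0 \right)} \right)} + c{\left(-175 \right)} = \left(66 + 12 \sqrt{3}\right) - 198 = -132 + 12 \sqrt{3}$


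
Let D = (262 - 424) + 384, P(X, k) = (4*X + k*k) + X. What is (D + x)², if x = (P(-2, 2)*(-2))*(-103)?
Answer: 1028196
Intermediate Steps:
P(X, k) = k² + 5*X (P(X, k) = (4*X + k²) + X = (k² + 4*X) + X = k² + 5*X)
x = -1236 (x = ((2² + 5*(-2))*(-2))*(-103) = ((4 - 10)*(-2))*(-103) = -6*(-2)*(-103) = 12*(-103) = -1236)
D = 222 (D = -162 + 384 = 222)
(D + x)² = (222 - 1236)² = (-1014)² = 1028196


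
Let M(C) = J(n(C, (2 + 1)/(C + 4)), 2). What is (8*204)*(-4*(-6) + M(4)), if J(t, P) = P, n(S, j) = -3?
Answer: 42432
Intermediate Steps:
M(C) = 2
(8*204)*(-4*(-6) + M(4)) = (8*204)*(-4*(-6) + 2) = 1632*(24 + 2) = 1632*26 = 42432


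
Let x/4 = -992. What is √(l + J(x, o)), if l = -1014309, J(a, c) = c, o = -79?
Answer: 2*I*√253597 ≈ 1007.2*I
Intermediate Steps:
x = -3968 (x = 4*(-992) = -3968)
√(l + J(x, o)) = √(-1014309 - 79) = √(-1014388) = 2*I*√253597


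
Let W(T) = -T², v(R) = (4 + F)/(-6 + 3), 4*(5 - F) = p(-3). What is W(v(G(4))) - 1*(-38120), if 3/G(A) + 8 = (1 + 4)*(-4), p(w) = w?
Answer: 609751/16 ≈ 38109.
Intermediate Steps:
F = 23/4 (F = 5 - ¼*(-3) = 5 + ¾ = 23/4 ≈ 5.7500)
G(A) = -3/28 (G(A) = 3/(-8 + (1 + 4)*(-4)) = 3/(-8 + 5*(-4)) = 3/(-8 - 20) = 3/(-28) = 3*(-1/28) = -3/28)
v(R) = -13/4 (v(R) = (4 + 23/4)/(-6 + 3) = (39/4)/(-3) = (39/4)*(-⅓) = -13/4)
W(v(G(4))) - 1*(-38120) = -(-13/4)² - 1*(-38120) = -1*169/16 + 38120 = -169/16 + 38120 = 609751/16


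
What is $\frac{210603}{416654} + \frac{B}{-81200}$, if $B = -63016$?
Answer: $\frac{193557286}{151037075} \approx 1.2815$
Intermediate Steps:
$\frac{210603}{416654} + \frac{B}{-81200} = \frac{210603}{416654} - \frac{63016}{-81200} = 210603 \cdot \frac{1}{416654} - - \frac{7877}{10150} = \frac{210603}{416654} + \frac{7877}{10150} = \frac{193557286}{151037075}$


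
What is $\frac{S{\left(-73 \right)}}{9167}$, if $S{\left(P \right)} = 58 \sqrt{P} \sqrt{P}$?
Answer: $- \frac{4234}{9167} \approx -0.46187$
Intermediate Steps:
$S{\left(P \right)} = 58 P$
$\frac{S{\left(-73 \right)}}{9167} = \frac{58 \left(-73\right)}{9167} = \left(-4234\right) \frac{1}{9167} = - \frac{4234}{9167}$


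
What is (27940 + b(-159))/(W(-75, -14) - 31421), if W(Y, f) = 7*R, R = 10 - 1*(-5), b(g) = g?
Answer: -27781/31316 ≈ -0.88712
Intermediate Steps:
R = 15 (R = 10 + 5 = 15)
W(Y, f) = 105 (W(Y, f) = 7*15 = 105)
(27940 + b(-159))/(W(-75, -14) - 31421) = (27940 - 159)/(105 - 31421) = 27781/(-31316) = 27781*(-1/31316) = -27781/31316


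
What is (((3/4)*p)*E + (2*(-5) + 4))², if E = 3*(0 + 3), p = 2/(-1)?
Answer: 1521/4 ≈ 380.25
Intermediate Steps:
p = -2 (p = 2*(-1) = -2)
E = 9 (E = 3*3 = 9)
(((3/4)*p)*E + (2*(-5) + 4))² = (((3/4)*(-2))*9 + (2*(-5) + 4))² = (((3*(¼))*(-2))*9 + (-10 + 4))² = (((¾)*(-2))*9 - 6)² = (-3/2*9 - 6)² = (-27/2 - 6)² = (-39/2)² = 1521/4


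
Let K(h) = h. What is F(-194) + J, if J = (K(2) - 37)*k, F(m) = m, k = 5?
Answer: -369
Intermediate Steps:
J = -175 (J = (2 - 37)*5 = -35*5 = -175)
F(-194) + J = -194 - 175 = -369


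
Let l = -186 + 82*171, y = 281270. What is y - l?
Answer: 267434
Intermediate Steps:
l = 13836 (l = -186 + 14022 = 13836)
y - l = 281270 - 1*13836 = 281270 - 13836 = 267434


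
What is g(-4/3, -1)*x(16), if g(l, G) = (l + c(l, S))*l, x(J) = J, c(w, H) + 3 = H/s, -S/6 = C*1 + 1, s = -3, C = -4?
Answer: 1984/9 ≈ 220.44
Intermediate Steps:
S = 18 (S = -6*(-4*1 + 1) = -6*(-4 + 1) = -6*(-3) = 18)
c(w, H) = -3 - H/3 (c(w, H) = -3 + H/(-3) = -3 + H*(-⅓) = -3 - H/3)
g(l, G) = l*(-9 + l) (g(l, G) = (l + (-3 - ⅓*18))*l = (l + (-3 - 6))*l = (l - 9)*l = (-9 + l)*l = l*(-9 + l))
g(-4/3, -1)*x(16) = ((-4/3)*(-9 - 4/3))*16 = ((-4*⅓)*(-9 - 4*⅓))*16 = -4*(-9 - 4/3)/3*16 = -4/3*(-31/3)*16 = (124/9)*16 = 1984/9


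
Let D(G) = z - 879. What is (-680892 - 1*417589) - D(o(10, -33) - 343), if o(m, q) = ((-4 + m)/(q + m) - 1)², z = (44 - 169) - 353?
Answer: -1097124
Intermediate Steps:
z = -478 (z = -125 - 353 = -478)
o(m, q) = (-1 + (-4 + m)/(m + q))² (o(m, q) = ((-4 + m)/(m + q) - 1)² = (-1 + (-4 + m)/(m + q))²)
D(G) = -1357 (D(G) = -478 - 879 = -1357)
(-680892 - 1*417589) - D(o(10, -33) - 343) = (-680892 - 1*417589) - 1*(-1357) = (-680892 - 417589) + 1357 = -1098481 + 1357 = -1097124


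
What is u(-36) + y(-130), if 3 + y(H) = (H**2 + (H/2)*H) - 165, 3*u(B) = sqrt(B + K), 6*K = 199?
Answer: 25182 + I*sqrt(102)/18 ≈ 25182.0 + 0.56108*I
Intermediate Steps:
K = 199/6 (K = (1/6)*199 = 199/6 ≈ 33.167)
u(B) = sqrt(199/6 + B)/3 (u(B) = sqrt(B + 199/6)/3 = sqrt(199/6 + B)/3)
y(H) = -168 + 3*H**2/2 (y(H) = -3 + ((H**2 + (H/2)*H) - 165) = -3 + ((H**2 + H**2/2) - 165) = -3 + (3*H**2/2 - 165) = -3 + (-165 + 3*H**2/2) = -168 + 3*H**2/2)
u(-36) + y(-130) = sqrt(1194 + 36*(-36))/18 + (-168 + (3/2)*(-130)**2) = sqrt(1194 - 1296)/18 + (-168 + (3/2)*16900) = sqrt(-102)/18 + (-168 + 25350) = (I*sqrt(102))/18 + 25182 = I*sqrt(102)/18 + 25182 = 25182 + I*sqrt(102)/18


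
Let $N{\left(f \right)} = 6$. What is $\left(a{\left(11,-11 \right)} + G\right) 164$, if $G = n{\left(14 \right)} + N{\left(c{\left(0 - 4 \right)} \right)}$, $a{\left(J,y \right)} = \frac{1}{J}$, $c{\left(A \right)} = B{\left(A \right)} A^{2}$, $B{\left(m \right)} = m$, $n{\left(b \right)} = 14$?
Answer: $\frac{36244}{11} \approx 3294.9$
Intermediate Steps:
$c{\left(A \right)} = A^{3}$ ($c{\left(A \right)} = A A^{2} = A^{3}$)
$G = 20$ ($G = 14 + 6 = 20$)
$\left(a{\left(11,-11 \right)} + G\right) 164 = \left(\frac{1}{11} + 20\right) 164 = \frac{221}{11} \cdot 164 = \frac{36244}{11}$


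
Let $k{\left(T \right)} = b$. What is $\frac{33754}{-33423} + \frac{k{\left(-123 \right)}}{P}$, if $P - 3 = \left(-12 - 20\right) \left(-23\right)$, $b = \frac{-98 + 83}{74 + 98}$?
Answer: $- \frac{4290904777}{4248330684} \approx -1.01$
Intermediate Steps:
$b = - \frac{15}{172} \approx -0.087209$
$k{\left(T \right)} = - \frac{15}{172}$
$P = 739$ ($P = 3 + \left(-12 - 20\right) \left(-23\right) = 3 - -736 = 3 + 736 = 739$)
$\frac{33754}{-33423} + \frac{k{\left(-123 \right)}}{P} = \frac{33754}{-33423} - \frac{15}{172 \cdot 739} = 33754 \left(- \frac{1}{33423}\right) - \frac{15}{127108} = - \frac{33754}{33423} - \frac{15}{127108} = - \frac{4290904777}{4248330684}$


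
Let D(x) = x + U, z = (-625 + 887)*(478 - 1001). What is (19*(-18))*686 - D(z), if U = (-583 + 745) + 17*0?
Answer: -97748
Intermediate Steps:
z = -137026 (z = 262*(-523) = -137026)
U = 162 (U = 162 + 0 = 162)
D(x) = 162 + x (D(x) = x + 162 = 162 + x)
(19*(-18))*686 - D(z) = (19*(-18))*686 - (162 - 137026) = -342*686 - 1*(-136864) = -234612 + 136864 = -97748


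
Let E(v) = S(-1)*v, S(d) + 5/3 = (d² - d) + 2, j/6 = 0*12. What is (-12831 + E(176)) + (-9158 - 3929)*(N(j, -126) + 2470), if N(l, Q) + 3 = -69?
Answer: -94185139/3 ≈ -3.1395e+7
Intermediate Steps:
j = 0 (j = 6*(0*12) = 6*0 = 0)
S(d) = ⅓ + d² - d (S(d) = -5/3 + ((d² - d) + 2) = -5/3 + (2 + d² - d) = ⅓ + d² - d)
N(l, Q) = -72 (N(l, Q) = -3 - 69 = -72)
E(v) = 7*v/3 (E(v) = (⅓ + (-1)² - 1*(-1))*v = (⅓ + 1 + 1)*v = 7*v/3)
(-12831 + E(176)) + (-9158 - 3929)*(N(j, -126) + 2470) = (-12831 + (7/3)*176) + (-9158 - 3929)*(-72 + 2470) = (-12831 + 1232/3) - 13087*2398 = -37261/3 - 31382626 = -94185139/3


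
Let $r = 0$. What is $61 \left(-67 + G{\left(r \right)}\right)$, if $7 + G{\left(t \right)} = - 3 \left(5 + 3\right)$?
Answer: $-5978$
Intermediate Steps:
$G{\left(t \right)} = -31$ ($G{\left(t \right)} = -7 - 3 \left(5 + 3\right) = -7 - 24 = -31$)
$61 \left(-67 + G{\left(r \right)}\right) = 61 \left(-67 - 31\right) = 61 \left(-98\right) = -5978$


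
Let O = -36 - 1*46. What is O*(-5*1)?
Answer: 410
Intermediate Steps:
O = -82 (O = -36 - 46 = -82)
O*(-5*1) = -(-410) = -82*(-5) = 410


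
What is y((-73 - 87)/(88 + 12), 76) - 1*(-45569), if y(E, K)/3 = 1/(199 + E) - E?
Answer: 74968926/1645 ≈ 45574.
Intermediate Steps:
y(E, K) = -3*E + 3/(199 + E) (y(E, K) = 3*(1/(199 + E) - E) = -3*E + 3/(199 + E))
y((-73 - 87)/(88 + 12), 76) - 1*(-45569) = 3*(1 - ((-73 - 87)/(88 + 12))² - 199*(-73 - 87)/(88 + 12))/(199 + (-73 - 87)/(88 + 12)) - 1*(-45569) = 3*(1 - (-160/100)² - (-31840)/100)/(199 - 160/100) + 45569 = 3*(1 - (-160*1/100)² - (-31840)/100)/(199 - 160*1/100) + 45569 = 3*(1 - (-8/5)² - 199*(-8/5))/(199 - 8/5) + 45569 = 3*(1 - 1*64/25 + 1592/5)/(987/5) + 45569 = 3*(5/987)*(1 - 64/25 + 1592/5) + 45569 = 3*(5/987)*(7921/25) + 45569 = 7921/1645 + 45569 = 74968926/1645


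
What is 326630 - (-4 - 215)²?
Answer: 278669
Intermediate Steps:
326630 - (-4 - 215)² = 326630 - 1*(-219)² = 326630 - 1*47961 = 326630 - 47961 = 278669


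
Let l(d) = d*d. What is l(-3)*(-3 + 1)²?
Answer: 36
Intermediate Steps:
l(d) = d²
l(-3)*(-3 + 1)² = (-3)²*(-3 + 1)² = 9*(-2)² = 9*4 = 36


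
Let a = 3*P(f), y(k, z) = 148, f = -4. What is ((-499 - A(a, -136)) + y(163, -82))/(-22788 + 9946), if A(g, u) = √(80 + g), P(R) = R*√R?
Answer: 351/12842 + √(20 - 6*I)/6421 ≈ 0.028036 - 0.00010334*I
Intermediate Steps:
P(R) = R^(3/2)
a = -24*I (a = 3*(-4)^(3/2) = 3*(-8*I) = -24*I ≈ -24.0*I)
((-499 - A(a, -136)) + y(163, -82))/(-22788 + 9946) = ((-499 - √(80 - 24*I)) + 148)/(-22788 + 9946) = (-351 - √(80 - 24*I))/(-12842) = (-351 - √(80 - 24*I))*(-1/12842) = 351/12842 + √(80 - 24*I)/12842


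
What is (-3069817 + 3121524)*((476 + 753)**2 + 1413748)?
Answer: 151201040623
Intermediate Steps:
(-3069817 + 3121524)*((476 + 753)**2 + 1413748) = 51707*(1229**2 + 1413748) = 51707*(1510441 + 1413748) = 51707*2924189 = 151201040623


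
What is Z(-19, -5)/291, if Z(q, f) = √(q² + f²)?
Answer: √386/291 ≈ 0.067515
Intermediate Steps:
Z(q, f) = √(f² + q²)
Z(-19, -5)/291 = √((-5)² + (-19)²)/291 = √(25 + 361)*(1/291) = √386*(1/291) = √386/291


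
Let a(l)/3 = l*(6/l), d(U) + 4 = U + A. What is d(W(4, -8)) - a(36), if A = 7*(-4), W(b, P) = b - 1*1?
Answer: -47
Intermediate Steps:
W(b, P) = -1 + b (W(b, P) = b - 1 = -1 + b)
A = -28
d(U) = -32 + U (d(U) = -4 + (U - 28) = -4 + (-28 + U) = -32 + U)
a(l) = 18 (a(l) = 3*(l*(6/l)) = 3*6 = 18)
d(W(4, -8)) - a(36) = (-32 + (-1 + 4)) - 1*18 = (-32 + 3) - 18 = -29 - 18 = -47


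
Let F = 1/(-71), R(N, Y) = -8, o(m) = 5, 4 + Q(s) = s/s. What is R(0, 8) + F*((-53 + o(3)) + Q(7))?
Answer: -517/71 ≈ -7.2817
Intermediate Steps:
Q(s) = -3 (Q(s) = -4 + s/s = -4 + 1 = -3)
F = -1/71 ≈ -0.014085
R(0, 8) + F*((-53 + o(3)) + Q(7)) = -8 - ((-53 + 5) - 3)/71 = -8 - (-48 - 3)/71 = -8 - 1/71*(-51) = -8 + 51/71 = -517/71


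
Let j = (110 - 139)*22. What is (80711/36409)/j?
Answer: -80711/23228942 ≈ -0.0034746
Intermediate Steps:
j = -638 (j = -29*22 = -638)
(80711/36409)/j = (80711/36409)/(-638) = (80711*(1/36409))*(-1/638) = (80711/36409)*(-1/638) = -80711/23228942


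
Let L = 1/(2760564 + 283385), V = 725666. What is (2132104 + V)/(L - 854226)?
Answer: -8698906133730/2600220378473 ≈ -3.3455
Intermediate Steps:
L = 1/3043949 ≈ 3.2852e-7
(2132104 + V)/(L - 854226) = (2132104 + 725666)/(1/3043949 - 854226) = 2857770/(-2600220378473/3043949) = 2857770*(-3043949/2600220378473) = -8698906133730/2600220378473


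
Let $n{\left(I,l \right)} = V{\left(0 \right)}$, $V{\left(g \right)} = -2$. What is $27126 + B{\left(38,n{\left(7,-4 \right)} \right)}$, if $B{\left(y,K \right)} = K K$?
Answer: $27130$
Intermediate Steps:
$n{\left(I,l \right)} = -2$
$B{\left(y,K \right)} = K^{2}$
$27126 + B{\left(38,n{\left(7,-4 \right)} \right)} = 27126 + \left(-2\right)^{2} = 27126 + 4 = 27130$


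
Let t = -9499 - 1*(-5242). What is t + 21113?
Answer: 16856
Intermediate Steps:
t = -4257 (t = -9499 + 5242 = -4257)
t + 21113 = -4257 + 21113 = 16856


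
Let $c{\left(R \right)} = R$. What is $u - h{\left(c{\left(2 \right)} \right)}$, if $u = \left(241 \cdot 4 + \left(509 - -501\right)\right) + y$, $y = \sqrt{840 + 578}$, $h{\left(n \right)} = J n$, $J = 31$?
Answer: $1912 + \sqrt{1418} \approx 1949.7$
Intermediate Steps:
$h{\left(n \right)} = 31 n$
$y = \sqrt{1418} \approx 37.656$
$u = 1974 + \sqrt{1418}$ ($u = \left(241 \cdot 4 + \left(509 - -501\right)\right) + \sqrt{1418} = \left(964 + \left(509 + 501\right)\right) + \sqrt{1418} = \left(964 + 1010\right) + \sqrt{1418} = 1974 + \sqrt{1418} \approx 2011.7$)
$u - h{\left(c{\left(2 \right)} \right)} = \left(1974 + \sqrt{1418}\right) - 31 \cdot 2 = \left(1974 + \sqrt{1418}\right) - 62 = 1912 + \sqrt{1418}$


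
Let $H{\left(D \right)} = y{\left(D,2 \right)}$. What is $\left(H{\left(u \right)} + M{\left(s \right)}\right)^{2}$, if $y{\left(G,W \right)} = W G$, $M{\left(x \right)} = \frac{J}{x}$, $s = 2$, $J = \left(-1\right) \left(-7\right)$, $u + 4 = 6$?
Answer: $\frac{225}{4} \approx 56.25$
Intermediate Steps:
$u = 2$ ($u = -4 + 6 = 2$)
$J = 7$
$M{\left(x \right)} = \frac{7}{x}$
$y{\left(G,W \right)} = G W$
$H{\left(D \right)} = 2 D$ ($H{\left(D \right)} = D 2 = 2 D$)
$\left(H{\left(u \right)} + M{\left(s \right)}\right)^{2} = \left(2 \cdot 2 + \frac{7}{2}\right)^{2} = \left(4 + 7 \cdot \frac{1}{2}\right)^{2} = \left(4 + \frac{7}{2}\right)^{2} = \left(\frac{15}{2}\right)^{2} = \frac{225}{4}$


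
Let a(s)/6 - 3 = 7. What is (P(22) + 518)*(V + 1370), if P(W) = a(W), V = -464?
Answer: 523668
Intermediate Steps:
a(s) = 60 (a(s) = 18 + 6*7 = 18 + 42 = 60)
P(W) = 60
(P(22) + 518)*(V + 1370) = (60 + 518)*(-464 + 1370) = 578*906 = 523668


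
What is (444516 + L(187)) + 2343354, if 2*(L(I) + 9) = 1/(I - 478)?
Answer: 1622535101/582 ≈ 2.7879e+6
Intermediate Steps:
L(I) = -9 + 1/(2*(-478 + I)) (L(I) = -9 + 1/(2*(I - 478)) = -9 + 1/(2*(-478 + I)))
(444516 + L(187)) + 2343354 = (444516 + (8605 - 18*187)/(2*(-478 + 187))) + 2343354 = (444516 + (1/2)*(8605 - 3366)/(-291)) + 2343354 = (444516 + (1/2)*(-1/291)*5239) + 2343354 = (444516 - 5239/582) + 2343354 = 258703073/582 + 2343354 = 1622535101/582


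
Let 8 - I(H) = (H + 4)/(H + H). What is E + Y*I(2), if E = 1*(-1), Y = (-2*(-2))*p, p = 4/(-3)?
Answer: -107/3 ≈ -35.667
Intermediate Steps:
p = -4/3 (p = 4*(-⅓) = -4/3 ≈ -1.3333)
Y = -16/3 (Y = -2*(-2)*(-4/3) = 4*(-4/3) = -16/3 ≈ -5.3333)
I(H) = 8 - (4 + H)/(2*H) (I(H) = 8 - (H + 4)/(H + H) = 8 - (4 + H)/(2*H))
E = -1
E + Y*I(2) = -1 - 16*(15/2 - 2/2)/3 = -1 - 16*(15/2 - 2*½)/3 = -1 - 16*(15/2 - 1)/3 = -1 - 16/3*13/2 = -1 - 104/3 = -107/3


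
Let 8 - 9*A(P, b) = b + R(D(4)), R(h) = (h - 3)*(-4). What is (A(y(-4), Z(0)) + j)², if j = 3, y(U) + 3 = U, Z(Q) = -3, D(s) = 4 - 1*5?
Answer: 484/81 ≈ 5.9753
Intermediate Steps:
D(s) = -1 (D(s) = 4 - 5 = -1)
y(U) = -3 + U
R(h) = 12 - 4*h (R(h) = (-3 + h)*(-4) = 12 - 4*h)
A(P, b) = -8/9 - b/9 (A(P, b) = 8/9 - (b + (12 - 4*(-1)))/9 = 8/9 - (b + (12 + 4))/9 = 8/9 - (b + 16)/9 = 8/9 - (16 + b)/9 = 8/9 + (-16/9 - b/9) = -8/9 - b/9)
(A(y(-4), Z(0)) + j)² = ((-8/9 - ⅑*(-3)) + 3)² = ((-8/9 + ⅓) + 3)² = (-5/9 + 3)² = (22/9)² = 484/81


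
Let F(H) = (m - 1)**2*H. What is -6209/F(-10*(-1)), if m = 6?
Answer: -6209/250 ≈ -24.836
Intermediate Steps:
F(H) = 25*H (F(H) = (6 - 1)**2*H = 5**2*H = 25*H)
-6209/F(-10*(-1)) = -6209/(25*(-10*(-1))) = -6209/(25*10) = -6209/250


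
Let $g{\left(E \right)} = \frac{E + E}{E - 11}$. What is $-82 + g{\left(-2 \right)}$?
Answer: $- \frac{1062}{13} \approx -81.692$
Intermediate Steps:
$g{\left(E \right)} = \frac{2 E}{-11 + E}$
$-82 + g{\left(-2 \right)} = -82 + 2 \left(-2\right) \frac{1}{-11 - 2} = -82 + 2 \left(-2\right) \frac{1}{-13} = -82 + 2 \left(-2\right) \left(- \frac{1}{13}\right) = -82 + \frac{4}{13} = - \frac{1062}{13}$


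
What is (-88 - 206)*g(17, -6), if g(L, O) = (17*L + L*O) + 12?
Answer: -58506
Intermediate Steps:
g(L, O) = 12 + 17*L + L*O
(-88 - 206)*g(17, -6) = (-88 - 206)*(12 + 17*17 + 17*(-6)) = -294*(12 + 289 - 102) = -294*199 = -58506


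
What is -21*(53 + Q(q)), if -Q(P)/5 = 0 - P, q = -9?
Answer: -168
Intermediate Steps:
Q(P) = 5*P (Q(P) = -5*(0 - P) = -(-5)*P = 5*P)
-21*(53 + Q(q)) = -21*(53 + 5*(-9)) = -21*(53 - 45) = -21*8 = -168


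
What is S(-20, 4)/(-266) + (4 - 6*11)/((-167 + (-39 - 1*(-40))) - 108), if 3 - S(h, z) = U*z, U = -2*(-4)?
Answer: 12219/36442 ≈ 0.33530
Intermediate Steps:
U = 8
S(h, z) = 3 - 8*z
S(-20, 4)/(-266) + (4 - 6*11)/((-167 + (-39 - 1*(-40))) - 108) = (3 - 8*4)/(-266) + (4 - 6*11)/((-167 + (-39 - 1*(-40))) - 108) = (3 - 32)*(-1/266) + (4 - 66)/((-167 + (-39 + 40)) - 108) = -29*(-1/266) - 62/((-167 + 1) - 108) = 29/266 - 62/(-166 - 108) = 29/266 - 62/(-274) = 29/266 - 62*(-1/274) = 29/266 + 31/137 = 12219/36442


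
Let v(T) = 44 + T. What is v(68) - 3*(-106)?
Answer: 430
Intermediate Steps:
v(68) - 3*(-106) = (44 + 68) - 3*(-106) = 112 - 1*(-318) = 112 + 318 = 430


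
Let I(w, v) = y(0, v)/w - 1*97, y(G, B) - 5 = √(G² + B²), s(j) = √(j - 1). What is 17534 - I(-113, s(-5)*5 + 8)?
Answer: 1992316/113 + 5*I*√6/113 ≈ 17631.0 + 0.10838*I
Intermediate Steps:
s(j) = √(-1 + j)
y(G, B) = 5 + √(B² + G²) (y(G, B) = 5 + √(G² + B²) = 5 + √(B² + G²))
I(w, v) = -97 + (5 + √(v²))/w (I(w, v) = (5 + √(v² + 0²))/w - 1*97 = (5 + √(v² + 0))/w - 97 = (5 + √(v²))/w - 97 = -97 + (5 + √(v²))/w)
17534 - I(-113, s(-5)*5 + 8) = 17534 - (5 + √((√(-1 - 5)*5 + 8)²) - 97*(-113))/(-113) = 17534 - (-1)*(5 + √((√(-6)*5 + 8)²) + 10961)/113 = 17534 - (-1)*(5 + √(((I*√6)*5 + 8)²) + 10961)/113 = 17534 - (-1)*(5 + √((5*I*√6 + 8)²) + 10961)/113 = 17534 - (-1)*(5 + √((8 + 5*I*√6)²) + 10961)/113 = 17534 - (-1)*(5 + (8 + 5*I*√6) + 10961)/113 = 17534 - (-1)*(10974 + 5*I*√6)/113 = 17534 - (-10974/113 - 5*I*√6/113) = 17534 + (10974/113 + 5*I*√6/113) = 1992316/113 + 5*I*√6/113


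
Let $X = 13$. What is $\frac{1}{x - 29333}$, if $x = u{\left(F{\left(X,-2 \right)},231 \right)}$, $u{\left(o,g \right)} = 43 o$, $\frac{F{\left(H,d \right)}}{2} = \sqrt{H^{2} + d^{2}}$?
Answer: $- \frac{29333}{859145381} - \frac{86 \sqrt{173}}{859145381} \approx -3.5459 \cdot 10^{-5}$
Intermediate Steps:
$F{\left(H,d \right)} = 2 \sqrt{H^{2} + d^{2}}$
$x = 86 \sqrt{173}$ ($x = 43 \cdot 2 \sqrt{13^{2} + \left(-2\right)^{2}} = 43 \cdot 2 \sqrt{169 + 4} = 43 \cdot 2 \sqrt{173} = 86 \sqrt{173} \approx 1131.2$)
$\frac{1}{x - 29333} = \frac{1}{86 \sqrt{173} - 29333} = \frac{1}{-29333 + 86 \sqrt{173}}$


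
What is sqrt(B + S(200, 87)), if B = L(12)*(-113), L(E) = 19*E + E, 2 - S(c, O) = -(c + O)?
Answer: I*sqrt(26831) ≈ 163.8*I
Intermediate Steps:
S(c, O) = 2 + O + c (S(c, O) = 2 - (-1)*(c + O) = 2 - (-1)*(O + c) = 2 - (-O - c) = 2 + (O + c) = 2 + O + c)
L(E) = 20*E
B = -27120 (B = (20*12)*(-113) = 240*(-113) = -27120)
sqrt(B + S(200, 87)) = sqrt(-27120 + (2 + 87 + 200)) = sqrt(-27120 + 289) = sqrt(-26831) = I*sqrt(26831)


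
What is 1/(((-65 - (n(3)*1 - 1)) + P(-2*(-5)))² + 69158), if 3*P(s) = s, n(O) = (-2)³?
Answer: 9/647386 ≈ 1.3902e-5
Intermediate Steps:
n(O) = -8
P(s) = s/3
1/(((-65 - (n(3)*1 - 1)) + P(-2*(-5)))² + 69158) = 1/(((-65 - (-8*1 - 1)) + (-2*(-5))/3)² + 69158) = 1/(((-65 - (-8 - 1)) + (⅓)*10)² + 69158) = 1/(((-65 - 1*(-9)) + 10/3)² + 69158) = 1/(((-65 + 9) + 10/3)² + 69158) = 1/((-56 + 10/3)² + 69158) = 1/((-158/3)² + 69158) = 1/(24964/9 + 69158) = 1/(647386/9) = 9/647386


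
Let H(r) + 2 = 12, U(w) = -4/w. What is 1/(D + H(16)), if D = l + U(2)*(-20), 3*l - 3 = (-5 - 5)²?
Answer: 3/253 ≈ 0.011858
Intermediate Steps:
l = 103/3 (l = 1 + (-5 - 5)²/3 = 1 + (⅓)*(-10)² = 1 + (⅓)*100 = 1 + 100/3 = 103/3 ≈ 34.333)
H(r) = 10 (H(r) = -2 + 12 = 10)
D = 223/3 (D = 103/3 - 4/2*(-20) = 103/3 - 4*½*(-20) = 103/3 - 2*(-20) = 103/3 + 40 = 223/3 ≈ 74.333)
1/(D + H(16)) = 1/(223/3 + 10) = 1/(253/3) = 3/253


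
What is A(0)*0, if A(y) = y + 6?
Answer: 0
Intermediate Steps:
A(y) = 6 + y
A(0)*0 = (6 + 0)*0 = 6*0 = 0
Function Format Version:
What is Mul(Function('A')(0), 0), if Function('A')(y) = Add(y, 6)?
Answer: 0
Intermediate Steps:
Function('A')(y) = Add(6, y)
Mul(Function('A')(0), 0) = Mul(Add(6, 0), 0) = Mul(6, 0) = 0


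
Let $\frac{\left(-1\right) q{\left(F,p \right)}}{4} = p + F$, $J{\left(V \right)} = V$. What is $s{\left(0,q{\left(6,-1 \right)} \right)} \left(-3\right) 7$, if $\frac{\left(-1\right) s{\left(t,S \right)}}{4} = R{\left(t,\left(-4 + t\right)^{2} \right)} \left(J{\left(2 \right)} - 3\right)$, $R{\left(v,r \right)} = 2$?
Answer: $-168$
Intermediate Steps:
$q{\left(F,p \right)} = - 4 F - 4 p$ ($q{\left(F,p \right)} = - 4 \left(p + F\right) = - 4 \left(F + p\right) = - 4 F - 4 p$)
$s{\left(t,S \right)} = 8$ ($s{\left(t,S \right)} = - 4 \cdot 2 \left(2 - 3\right) = - 4 \cdot 2 \left(-1\right) = \left(-4\right) \left(-2\right) = 8$)
$s{\left(0,q{\left(6,-1 \right)} \right)} \left(-3\right) 7 = 8 \left(-3\right) 7 = \left(-24\right) 7 = -168$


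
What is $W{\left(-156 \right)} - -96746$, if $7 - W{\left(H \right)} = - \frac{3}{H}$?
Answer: $\frac{5031155}{52} \approx 96753.0$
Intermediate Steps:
$W{\left(H \right)} = 7 + \frac{3}{H}$ ($W{\left(H \right)} = 7 - - \frac{3}{H} = 7 + \frac{3}{H}$)
$W{\left(-156 \right)} - -96746 = \left(7 + \frac{3}{-156}\right) - -96746 = \left(7 + 3 \left(- \frac{1}{156}\right)\right) + 96746 = \left(7 - \frac{1}{52}\right) + 96746 = \frac{363}{52} + 96746 = \frac{5031155}{52}$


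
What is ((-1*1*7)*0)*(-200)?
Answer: 0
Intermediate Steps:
((-1*1*7)*0)*(-200) = (-1*7*0)*(-200) = -7*0*(-200) = 0*(-200) = 0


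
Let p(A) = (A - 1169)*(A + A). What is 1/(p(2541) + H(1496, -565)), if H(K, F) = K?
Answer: 1/6974000 ≈ 1.4339e-7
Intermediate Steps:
p(A) = 2*A*(-1169 + A) (p(A) = (-1169 + A)*(2*A) = 2*A*(-1169 + A))
1/(p(2541) + H(1496, -565)) = 1/(2*2541*(-1169 + 2541) + 1496) = 1/(2*2541*1372 + 1496) = 1/(6972504 + 1496) = 1/6974000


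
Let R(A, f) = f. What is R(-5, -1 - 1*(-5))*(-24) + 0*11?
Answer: -96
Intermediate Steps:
R(-5, -1 - 1*(-5))*(-24) + 0*11 = (-1 - 1*(-5))*(-24) + 0*11 = (-1 + 5)*(-24) + 0 = 4*(-24) + 0 = -96 + 0 = -96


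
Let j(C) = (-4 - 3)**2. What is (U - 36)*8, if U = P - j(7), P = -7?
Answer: -736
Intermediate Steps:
j(C) = 49 (j(C) = (-7)**2 = 49)
U = -56 (U = -7 - 1*49 = -7 - 49 = -56)
(U - 36)*8 = (-56 - 36)*8 = -92*8 = -736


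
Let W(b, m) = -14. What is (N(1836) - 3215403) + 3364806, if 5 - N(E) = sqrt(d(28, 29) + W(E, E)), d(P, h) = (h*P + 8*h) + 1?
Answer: 149408 - sqrt(1031) ≈ 1.4938e+5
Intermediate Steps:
d(P, h) = 1 + 8*h + P*h (d(P, h) = (P*h + 8*h) + 1 = (8*h + P*h) + 1 = 1 + 8*h + P*h)
N(E) = 5 - sqrt(1031) (N(E) = 5 - sqrt((1 + 8*29 + 28*29) - 14) = 5 - sqrt((1 + 232 + 812) - 14) = 5 - sqrt(1045 - 14) = 5 - sqrt(1031))
(N(1836) - 3215403) + 3364806 = ((5 - sqrt(1031)) - 3215403) + 3364806 = (-3215398 - sqrt(1031)) + 3364806 = 149408 - sqrt(1031)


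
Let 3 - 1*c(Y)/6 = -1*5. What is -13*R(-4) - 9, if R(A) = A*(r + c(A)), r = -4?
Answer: 2279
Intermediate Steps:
c(Y) = 48 (c(Y) = 18 - (-6)*5 = 18 - 6*(-5) = 18 + 30 = 48)
R(A) = 44*A (R(A) = A*(-4 + 48) = A*44 = 44*A)
-13*R(-4) - 9 = -572*(-4) - 9 = -13*(-176) - 9 = 2288 - 9 = 2279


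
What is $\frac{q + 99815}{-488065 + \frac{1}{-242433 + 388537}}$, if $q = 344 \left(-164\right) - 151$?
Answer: $- \frac{2106235264}{23769416253} \approx -0.088611$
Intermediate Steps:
$q = -56567$ ($q = -56416 - 151 = -56567$)
$\frac{q + 99815}{-488065 + \frac{1}{-242433 + 388537}} = \frac{-56567 + 99815}{-488065 + \frac{1}{-242433 + 388537}} = \frac{43248}{-488065 + \frac{1}{146104}} = \frac{43248}{- \frac{71308248759}{146104}} = 43248 \left(- \frac{146104}{71308248759}\right) = - \frac{2106235264}{23769416253}$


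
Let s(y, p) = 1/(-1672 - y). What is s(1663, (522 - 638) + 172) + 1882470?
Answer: 6278037449/3335 ≈ 1.8825e+6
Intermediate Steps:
s(1663, (522 - 638) + 172) + 1882470 = -1/(1672 + 1663) + 1882470 = -1/3335 + 1882470 = 6278037449/3335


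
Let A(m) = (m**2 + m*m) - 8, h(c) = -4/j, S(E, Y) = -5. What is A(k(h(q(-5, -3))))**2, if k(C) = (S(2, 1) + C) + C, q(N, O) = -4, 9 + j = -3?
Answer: 70756/81 ≈ 873.53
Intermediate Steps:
j = -12 (j = -9 - 3 = -12)
h(c) = 1/3 (h(c) = -4/(-12) = -4*(-1/12) = 1/3)
k(C) = -5 + 2*C (k(C) = (-5 + C) + C = -5 + 2*C)
A(m) = -8 + 2*m**2 (A(m) = (m**2 + m**2) - 8 = 2*m**2 - 8 = -8 + 2*m**2)
A(k(h(q(-5, -3))))**2 = (-8 + 2*(-5 + 2*(1/3))**2)**2 = (-8 + 2*(-5 + 2/3)**2)**2 = (-8 + 2*(-13/3)**2)**2 = (-8 + 2*(169/9))**2 = (-8 + 338/9)**2 = (266/9)**2 = 70756/81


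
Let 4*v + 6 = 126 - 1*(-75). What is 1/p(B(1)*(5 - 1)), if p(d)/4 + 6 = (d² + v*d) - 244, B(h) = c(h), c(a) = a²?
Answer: -1/156 ≈ -0.0064103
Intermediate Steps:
v = 195/4 (v = -3/2 + (126 - 1*(-75))/4 = -3/2 + (126 + 75)/4 = -3/2 + (¼)*201 = -3/2 + 201/4 = 195/4 ≈ 48.750)
B(h) = h²
p(d) = -1000 + 4*d² + 195*d (p(d) = -24 + 4*((d² + 195*d/4) - 244) = -24 + 4*(-244 + d² + 195*d/4) = -24 + (-976 + 4*d² + 195*d) = -1000 + 4*d² + 195*d)
1/p(B(1)*(5 - 1)) = 1/(-1000 + 4*(1²*(5 - 1))² + 195*(1²*(5 - 1))) = 1/(-1000 + 4*(1*4)² + 195*(1*4)) = 1/(-1000 + 4*4² + 195*4) = 1/(-1000 + 4*16 + 780) = 1/(-1000 + 64 + 780) = 1/(-156) = -1/156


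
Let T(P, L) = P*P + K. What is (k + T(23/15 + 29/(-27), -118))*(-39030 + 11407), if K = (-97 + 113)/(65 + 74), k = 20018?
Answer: -1400815500573518/2533275 ≈ -5.5297e+8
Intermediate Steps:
K = 16/139 ≈ 0.11511
T(P, L) = 16/139 + P² (T(P, L) = P*P + 16/139 = P² + 16/139 = 16/139 + P²)
(k + T(23/15 + 29/(-27), -118))*(-39030 + 11407) = (20018 + (16/139 + (23/15 + 29/(-27))²))*(-39030 + 11407) = (20018 + (16/139 + (23*(1/15) + 29*(-1/27))²))*(-27623) = (20018 + (16/139 + (23/15 - 29/27)²))*(-27623) = (20018 + (16/139 + (62/135)²))*(-27623) = (20018 + (16/139 + 3844/18225))*(-27623) = (20018 + 825916/2533275)*(-27623) = (50711924866/2533275)*(-27623) = -1400815500573518/2533275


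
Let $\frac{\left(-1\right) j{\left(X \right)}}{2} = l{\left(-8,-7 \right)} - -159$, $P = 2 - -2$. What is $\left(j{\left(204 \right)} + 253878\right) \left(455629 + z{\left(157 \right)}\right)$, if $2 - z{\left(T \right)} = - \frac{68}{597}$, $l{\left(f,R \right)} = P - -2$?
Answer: $\frac{22989347175900}{199} \approx 1.1552 \cdot 10^{11}$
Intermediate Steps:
$P = 4$ ($P = 2 + 2 = 4$)
$l{\left(f,R \right)} = 6$ ($l{\left(f,R \right)} = 4 - -2 = 4 + 2 = 6$)
$j{\left(X \right)} = -330$ ($j{\left(X \right)} = - 2 \left(6 - -159\right) = - 2 \left(6 + 159\right) = \left(-2\right) 165 = -330$)
$z{\left(T \right)} = \frac{1262}{597}$ ($z{\left(T \right)} = 2 - - \frac{68}{597} = 2 + \frac{68}{597} = \frac{1262}{597}$)
$\left(j{\left(204 \right)} + 253878\right) \left(455629 + z{\left(157 \right)}\right) = \left(-330 + 253878\right) \left(455629 + \frac{1262}{597}\right) = 253548 \cdot \frac{272011775}{597} = \frac{22989347175900}{199}$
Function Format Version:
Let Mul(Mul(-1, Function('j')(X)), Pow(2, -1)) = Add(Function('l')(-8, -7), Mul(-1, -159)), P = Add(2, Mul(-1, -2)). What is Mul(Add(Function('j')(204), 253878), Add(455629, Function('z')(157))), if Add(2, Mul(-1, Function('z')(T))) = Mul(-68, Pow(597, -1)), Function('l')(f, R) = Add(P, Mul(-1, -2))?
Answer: Rational(22989347175900, 199) ≈ 1.1552e+11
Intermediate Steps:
P = 4 (P = Add(2, 2) = 4)
Function('l')(f, R) = 6 (Function('l')(f, R) = Add(4, Mul(-1, -2)) = Add(4, 2) = 6)
Function('j')(X) = -330 (Function('j')(X) = Mul(-2, Add(6, Mul(-1, -159))) = Mul(-2, Add(6, 159)) = Mul(-2, 165) = -330)
Function('z')(T) = Rational(1262, 597) (Function('z')(T) = Add(2, Mul(-1, Mul(-68, Pow(597, -1)))) = Add(2, Mul(-1, Mul(-68, Rational(1, 597)))) = Add(2, Mul(-1, Rational(-68, 597))) = Add(2, Rational(68, 597)) = Rational(1262, 597))
Mul(Add(Function('j')(204), 253878), Add(455629, Function('z')(157))) = Mul(Add(-330, 253878), Add(455629, Rational(1262, 597))) = Mul(253548, Rational(272011775, 597)) = Rational(22989347175900, 199)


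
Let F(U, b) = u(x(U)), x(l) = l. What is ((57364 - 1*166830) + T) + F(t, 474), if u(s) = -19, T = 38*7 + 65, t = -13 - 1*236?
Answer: -109154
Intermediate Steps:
t = -249 (t = -13 - 236 = -249)
T = 331 (T = 266 + 65 = 331)
F(U, b) = -19
((57364 - 1*166830) + T) + F(t, 474) = ((57364 - 1*166830) + 331) - 19 = ((57364 - 166830) + 331) - 19 = (-109466 + 331) - 19 = -109135 - 19 = -109154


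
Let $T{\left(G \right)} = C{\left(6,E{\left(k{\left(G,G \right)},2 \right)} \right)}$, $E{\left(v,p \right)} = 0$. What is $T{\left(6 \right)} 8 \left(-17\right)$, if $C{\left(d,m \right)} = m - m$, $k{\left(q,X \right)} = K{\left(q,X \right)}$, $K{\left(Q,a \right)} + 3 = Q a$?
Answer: $0$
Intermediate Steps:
$K{\left(Q,a \right)} = -3 + Q a$
$k{\left(q,X \right)} = -3 + X q$ ($k{\left(q,X \right)} = -3 + q X = -3 + X q$)
$C{\left(d,m \right)} = 0$
$T{\left(G \right)} = 0$
$T{\left(6 \right)} 8 \left(-17\right) = 0 \cdot 8 \left(-17\right) = 0 \left(-17\right) = 0$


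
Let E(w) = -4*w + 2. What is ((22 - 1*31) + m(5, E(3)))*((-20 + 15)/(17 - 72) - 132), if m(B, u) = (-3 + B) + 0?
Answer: 10157/11 ≈ 923.36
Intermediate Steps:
E(w) = 2 - 4*w
m(B, u) = -3 + B
((22 - 1*31) + m(5, E(3)))*((-20 + 15)/(17 - 72) - 132) = ((22 - 1*31) + (-3 + 5))*((-20 + 15)/(17 - 72) - 132) = ((22 - 31) + 2)*(-5/(-55) - 132) = (-9 + 2)*(-5*(-1/55) - 132) = -7*(1/11 - 132) = -7*(-1451/11) = 10157/11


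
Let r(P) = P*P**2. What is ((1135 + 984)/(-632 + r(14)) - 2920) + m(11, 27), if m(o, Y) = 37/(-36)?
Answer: -18501275/6336 ≈ -2920.0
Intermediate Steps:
r(P) = P**3
m(o, Y) = -37/36 (m(o, Y) = 37*(-1/36) = -37/36)
((1135 + 984)/(-632 + r(14)) - 2920) + m(11, 27) = ((1135 + 984)/(-632 + 14**3) - 2920) - 37/36 = (2119/(-632 + 2744) - 2920) - 37/36 = (2119/2112 - 2920) - 37/36 = -6164921/2112 - 37/36 = -18501275/6336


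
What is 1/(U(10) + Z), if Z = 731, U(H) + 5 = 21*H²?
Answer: 1/2826 ≈ 0.00035386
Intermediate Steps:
U(H) = -5 + 21*H²
1/(U(10) + Z) = 1/((-5 + 21*10²) + 731) = 1/((-5 + 21*100) + 731) = 1/((-5 + 2100) + 731) = 1/(2095 + 731) = 1/2826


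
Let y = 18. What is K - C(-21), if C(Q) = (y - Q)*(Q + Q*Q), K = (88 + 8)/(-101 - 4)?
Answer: -573332/35 ≈ -16381.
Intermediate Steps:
K = -32/35 (K = 96/(-105) = 96*(-1/105) = -32/35 ≈ -0.91429)
C(Q) = (18 - Q)*(Q + Q**2) (C(Q) = (18 - Q)*(Q + Q*Q) = (18 - Q)*(Q + Q**2))
K - C(-21) = -32/35 - (-21)*(18 - 1*(-21)**2 + 17*(-21)) = -32/35 - (-21)*(18 - 1*441 - 357) = -32/35 - (-21)*(18 - 441 - 357) = -32/35 - (-21)*(-780) = -32/35 - 1*16380 = -32/35 - 16380 = -573332/35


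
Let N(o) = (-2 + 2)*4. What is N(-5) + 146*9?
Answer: 1314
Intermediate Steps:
N(o) = 0 (N(o) = 0*4 = 0)
N(-5) + 146*9 = 0 + 146*9 = 0 + 1314 = 1314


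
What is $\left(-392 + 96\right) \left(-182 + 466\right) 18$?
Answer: $-1513152$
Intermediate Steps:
$\left(-392 + 96\right) \left(-182 + 466\right) 18 = \left(-296\right) 284 \cdot 18 = \left(-84064\right) 18 = -1513152$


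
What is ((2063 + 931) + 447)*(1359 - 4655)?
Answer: -11341536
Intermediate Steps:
((2063 + 931) + 447)*(1359 - 4655) = (2994 + 447)*(-3296) = 3441*(-3296) = -11341536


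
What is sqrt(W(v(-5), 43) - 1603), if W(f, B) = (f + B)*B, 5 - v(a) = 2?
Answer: 5*sqrt(15) ≈ 19.365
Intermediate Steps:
v(a) = 3 (v(a) = 5 - 1*2 = 5 - 2 = 3)
W(f, B) = B*(B + f) (W(f, B) = (B + f)*B = B*(B + f))
sqrt(W(v(-5), 43) - 1603) = sqrt(43*(43 + 3) - 1603) = sqrt(43*46 - 1603) = sqrt(1978 - 1603) = sqrt(375) = 5*sqrt(15)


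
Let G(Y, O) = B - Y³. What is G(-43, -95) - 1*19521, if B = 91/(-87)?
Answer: 5218691/87 ≈ 59985.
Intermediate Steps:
B = -91/87 (B = 91*(-1/87) = -91/87 ≈ -1.0460)
G(Y, O) = -91/87 - Y³
G(-43, -95) - 1*19521 = (-91/87 - 1*(-43)³) - 1*19521 = (-91/87 - 1*(-79507)) - 19521 = (-91/87 + 79507) - 19521 = 6917018/87 - 19521 = 5218691/87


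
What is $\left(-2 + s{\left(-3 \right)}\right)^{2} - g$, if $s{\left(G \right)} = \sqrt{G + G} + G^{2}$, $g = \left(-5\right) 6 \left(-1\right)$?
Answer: $13 + 14 i \sqrt{6} \approx 13.0 + 34.293 i$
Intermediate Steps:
$g = 30$ ($g = \left(-30\right) \left(-1\right) = 30$)
$s{\left(G \right)} = G^{2} + \sqrt{2} \sqrt{G}$ ($s{\left(G \right)} = \sqrt{2 G} + G^{2} = \sqrt{2} \sqrt{G} + G^{2} = G^{2} + \sqrt{2} \sqrt{G}$)
$\left(-2 + s{\left(-3 \right)}\right)^{2} - g = \left(-2 + \left(\left(-3\right)^{2} + \sqrt{2} \sqrt{-3}\right)\right)^{2} - 30 = \left(-2 + \left(9 + \sqrt{2} i \sqrt{3}\right)\right)^{2} - 30 = \left(-2 + \left(9 + i \sqrt{6}\right)\right)^{2} - 30 = \left(7 + i \sqrt{6}\right)^{2} - 30 = -30 + \left(7 + i \sqrt{6}\right)^{2}$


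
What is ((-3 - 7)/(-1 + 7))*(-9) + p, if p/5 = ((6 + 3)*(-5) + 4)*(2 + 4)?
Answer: -1215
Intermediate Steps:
p = -1230 (p = 5*(((6 + 3)*(-5) + 4)*(2 + 4)) = 5*((9*(-5) + 4)*6) = 5*((-45 + 4)*6) = 5*(-41*6) = 5*(-246) = -1230)
((-3 - 7)/(-1 + 7))*(-9) + p = ((-3 - 7)/(-1 + 7))*(-9) - 1230 = -10/6*(-9) - 1230 = -10*1/6*(-9) - 1230 = -5/3*(-9) - 1230 = 15 - 1230 = -1215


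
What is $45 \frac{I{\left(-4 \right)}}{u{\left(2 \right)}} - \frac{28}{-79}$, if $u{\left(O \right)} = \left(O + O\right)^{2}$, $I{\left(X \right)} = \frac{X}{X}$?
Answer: $\frac{4003}{1264} \approx 3.1669$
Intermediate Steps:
$I{\left(X \right)} = 1$
$u{\left(O \right)} = 4 O^{2}$ ($u{\left(O \right)} = \left(2 O\right)^{2} = 4 O^{2}$)
$45 \frac{I{\left(-4 \right)}}{u{\left(2 \right)}} - \frac{28}{-79} = 45 \cdot 1 \frac{1}{4 \cdot 2^{2}} - \frac{28}{-79} = 45 \cdot 1 \frac{1}{4 \cdot 4} - - \frac{28}{79} = 45 \cdot 1 \cdot \frac{1}{16} + \frac{28}{79} = 45 \cdot \frac{1}{16} + \frac{28}{79} = \frac{45}{16} + \frac{28}{79} = \frac{4003}{1264}$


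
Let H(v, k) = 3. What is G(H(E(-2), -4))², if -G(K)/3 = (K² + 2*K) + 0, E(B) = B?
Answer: 2025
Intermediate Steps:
G(K) = -6*K - 3*K² (G(K) = -3*((K² + 2*K) + 0) = -3*(K² + 2*K) = -6*K - 3*K²)
G(H(E(-2), -4))² = (-3*3*(2 + 3))² = (-3*3*5)² = (-45)² = 2025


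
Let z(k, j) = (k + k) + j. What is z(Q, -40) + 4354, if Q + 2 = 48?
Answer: 4406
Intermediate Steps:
Q = 46 (Q = -2 + 48 = 46)
z(k, j) = j + 2*k (z(k, j) = 2*k + j = j + 2*k)
z(Q, -40) + 4354 = (-40 + 2*46) + 4354 = (-40 + 92) + 4354 = 52 + 4354 = 4406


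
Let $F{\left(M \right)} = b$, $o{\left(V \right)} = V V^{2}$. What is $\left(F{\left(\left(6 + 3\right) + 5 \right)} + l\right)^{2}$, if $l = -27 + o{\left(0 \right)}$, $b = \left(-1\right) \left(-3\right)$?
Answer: $576$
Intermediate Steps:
$o{\left(V \right)} = V^{3}$
$b = 3$
$F{\left(M \right)} = 3$
$l = -27$ ($l = -27 + 0^{3} = -27 + 0 = -27$)
$\left(F{\left(\left(6 + 3\right) + 5 \right)} + l\right)^{2} = \left(3 - 27\right)^{2} = \left(-24\right)^{2} = 576$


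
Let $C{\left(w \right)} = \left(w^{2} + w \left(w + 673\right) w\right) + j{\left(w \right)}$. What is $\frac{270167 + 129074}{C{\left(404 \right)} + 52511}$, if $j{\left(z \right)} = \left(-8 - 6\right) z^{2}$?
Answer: $\frac{399241}{173714335} \approx 0.0022983$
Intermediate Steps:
$j{\left(z \right)} = - 14 z^{2}$ ($j{\left(z \right)} = \left(-8 - 6\right) z^{2} = - 14 z^{2}$)
$C{\left(w \right)} = - 13 w^{2} + w^{2} \left(673 + w\right)$ ($C{\left(w \right)} = \left(w^{2} + w \left(w + 673\right) w\right) - 14 w^{2} = \left(w^{2} + w \left(673 + w\right) w\right) - 14 w^{2} = \left(w^{2} + w^{2} \left(673 + w\right)\right) - 14 w^{2} = - 13 w^{2} + w^{2} \left(673 + w\right)$)
$\frac{270167 + 129074}{C{\left(404 \right)} + 52511} = \frac{270167 + 129074}{404^{2} \left(660 + 404\right) + 52511} = \frac{399241}{163216 \cdot 1064 + 52511} = \frac{399241}{173661824 + 52511} = \frac{399241}{173714335}$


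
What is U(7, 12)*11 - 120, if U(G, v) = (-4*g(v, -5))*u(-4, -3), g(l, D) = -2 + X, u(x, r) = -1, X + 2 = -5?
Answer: -516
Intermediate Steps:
X = -7 (X = -2 - 5 = -7)
g(l, D) = -9 (g(l, D) = -2 - 7 = -9)
U(G, v) = -36 (U(G, v) = -4*(-9)*(-1) = 36*(-1) = -36)
U(7, 12)*11 - 120 = -36*11 - 120 = -396 - 120 = -516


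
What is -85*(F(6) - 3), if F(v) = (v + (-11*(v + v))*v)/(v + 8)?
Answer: 35190/7 ≈ 5027.1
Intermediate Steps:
F(v) = (v - 22*v²)/(8 + v) (F(v) = (v + (-22*v)*v)/(8 + v) = (v - 22*v²)/(8 + v))
-85*(F(6) - 3) = -85*(6*(1 - 22*6)/(8 + 6) - 3) = -85*(6*(1 - 132)/14 - 3) = -85*(6*(1/14)*(-131) - 3) = -85*(-393/7 - 3) = -85*(-414/7) = 35190/7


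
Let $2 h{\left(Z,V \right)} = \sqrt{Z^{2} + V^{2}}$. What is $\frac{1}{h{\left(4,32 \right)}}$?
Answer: $\frac{\sqrt{65}}{130} \approx 0.062017$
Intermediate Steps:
$h{\left(Z,V \right)} = \frac{\sqrt{V^{2} + Z^{2}}}{2}$ ($h{\left(Z,V \right)} = \frac{\sqrt{Z^{2} + V^{2}}}{2} = \frac{\sqrt{V^{2} + Z^{2}}}{2}$)
$\frac{1}{h{\left(4,32 \right)}} = \frac{1}{\frac{1}{2} \sqrt{32^{2} + 4^{2}}} = \frac{1}{\frac{1}{2} \sqrt{1024 + 16}} = \frac{1}{\frac{1}{2} \sqrt{1040}} = \frac{1}{\frac{1}{2} \cdot 4 \sqrt{65}} = \frac{1}{2 \sqrt{65}} = \frac{\sqrt{65}}{130}$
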